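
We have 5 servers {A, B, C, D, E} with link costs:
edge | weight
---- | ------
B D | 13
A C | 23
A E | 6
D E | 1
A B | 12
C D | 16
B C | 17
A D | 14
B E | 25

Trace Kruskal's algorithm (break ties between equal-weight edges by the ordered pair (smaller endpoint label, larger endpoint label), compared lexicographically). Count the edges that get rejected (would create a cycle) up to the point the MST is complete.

2

Sort edges by weight, then run Kruskal:
D E (1): add — endpoints in different components.
A E (6): add — endpoints in different components.
A B (12): add — endpoints in different components.
B D (13): skip — B and D already connected.
A D (14): skip — A and D already connected.
C D (16): add — endpoints in different components.
Edges rejected before the tree was complete: 2.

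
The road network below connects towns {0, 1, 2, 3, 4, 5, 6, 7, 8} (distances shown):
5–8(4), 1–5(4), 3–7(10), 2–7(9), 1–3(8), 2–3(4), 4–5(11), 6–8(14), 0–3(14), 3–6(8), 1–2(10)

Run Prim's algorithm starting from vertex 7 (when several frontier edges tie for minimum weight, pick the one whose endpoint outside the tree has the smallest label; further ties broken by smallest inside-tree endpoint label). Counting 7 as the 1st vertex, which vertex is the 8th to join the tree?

4

Grow the tree from 7 using Prim:
Step 1: cheapest edge leaving the tree is 2–7 (9); add 2.
Step 2: cheapest edge leaving the tree is 2–3 (4); add 3.
Step 3: cheapest edge leaving the tree is 1–3 (8); add 1.
Step 4: cheapest edge leaving the tree is 1–5 (4); add 5.
Step 5: cheapest edge leaving the tree is 5–8 (4); add 8.
Step 6: cheapest edge leaving the tree is 3–6 (8); add 6.
Step 7: cheapest edge leaving the tree is 4–5 (11); add 4.
Step 8: cheapest edge leaving the tree is 0–3 (14); add 0.
Vertex order: 7, 2, 3, 1, 5, 8, 6, 4, 0. The 8th vertex is 4.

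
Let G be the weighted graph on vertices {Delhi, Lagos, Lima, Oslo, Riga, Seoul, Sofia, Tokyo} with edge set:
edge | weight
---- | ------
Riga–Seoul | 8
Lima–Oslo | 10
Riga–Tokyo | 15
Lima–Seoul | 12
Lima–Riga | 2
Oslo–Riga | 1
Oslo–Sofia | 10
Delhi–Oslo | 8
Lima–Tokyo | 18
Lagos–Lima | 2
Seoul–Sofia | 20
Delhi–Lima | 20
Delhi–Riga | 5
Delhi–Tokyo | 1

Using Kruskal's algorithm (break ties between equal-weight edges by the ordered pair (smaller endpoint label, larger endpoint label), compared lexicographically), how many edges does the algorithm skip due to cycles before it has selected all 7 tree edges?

2

Sort edges by weight, then run Kruskal:
Delhi–Tokyo (1): add — endpoints in different components.
Oslo–Riga (1): add — endpoints in different components.
Lagos–Lima (2): add — endpoints in different components.
Lima–Riga (2): add — endpoints in different components.
Delhi–Riga (5): add — endpoints in different components.
Delhi–Oslo (8): skip — Oslo and Delhi already connected.
Riga–Seoul (8): add — endpoints in different components.
Lima–Oslo (10): skip — Oslo and Lima already connected.
Oslo–Sofia (10): add — endpoints in different components.
Edges rejected before the tree was complete: 2.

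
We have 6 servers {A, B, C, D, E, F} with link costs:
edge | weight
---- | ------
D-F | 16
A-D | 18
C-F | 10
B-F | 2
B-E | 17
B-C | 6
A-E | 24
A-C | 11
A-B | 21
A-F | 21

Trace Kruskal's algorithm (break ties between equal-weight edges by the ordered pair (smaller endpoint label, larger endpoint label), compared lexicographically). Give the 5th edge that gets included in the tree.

B-E

Kruskal: consider edges lightest-first.
B-F (2): add — endpoints in different components.
B-C (6): add — endpoints in different components.
C-F (10): skip — C and F already connected.
A-C (11): add — endpoints in different components.
D-F (16): add — endpoints in different components.
B-E (17): add — endpoints in different components.
The 5th edge added is B-E.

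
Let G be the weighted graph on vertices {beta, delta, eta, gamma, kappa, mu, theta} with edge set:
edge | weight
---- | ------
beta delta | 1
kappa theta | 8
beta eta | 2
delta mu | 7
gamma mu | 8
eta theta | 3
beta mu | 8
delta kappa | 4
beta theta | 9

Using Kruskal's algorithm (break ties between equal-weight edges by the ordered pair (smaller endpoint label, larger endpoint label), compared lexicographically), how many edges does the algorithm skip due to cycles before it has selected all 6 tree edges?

Sort edges by weight, then run Kruskal:
beta delta (1): add. Components now {kappa} {beta,delta} {mu} {eta} {gamma} {theta}
beta eta (2): add. Components now {kappa} {beta,delta,eta} {mu} {gamma} {theta}
eta theta (3): add. Components now {kappa} {beta,delta,eta,theta} {mu} {gamma}
delta kappa (4): add. Components now {beta,delta,eta,kappa,theta} {mu} {gamma}
delta mu (7): add. Components now {beta,delta,eta,kappa,mu,theta} {gamma}
beta mu (8): skip — mu and beta already connected.
gamma mu (8): add. Components now {beta,delta,eta,gamma,kappa,mu,theta}
Edges rejected before the tree was complete: 1.

1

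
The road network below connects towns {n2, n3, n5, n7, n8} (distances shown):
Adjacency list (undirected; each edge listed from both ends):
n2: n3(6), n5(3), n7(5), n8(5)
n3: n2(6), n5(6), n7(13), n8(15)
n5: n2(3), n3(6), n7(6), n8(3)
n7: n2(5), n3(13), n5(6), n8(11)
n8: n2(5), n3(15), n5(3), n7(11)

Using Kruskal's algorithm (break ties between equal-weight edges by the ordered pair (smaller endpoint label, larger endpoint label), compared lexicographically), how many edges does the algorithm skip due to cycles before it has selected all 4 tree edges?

1

Sort edges by weight, then run Kruskal:
n2-n5 (3): add — endpoints in different components.
n5-n8 (3): add — endpoints in different components.
n2-n7 (5): add — endpoints in different components.
n2-n8 (5): skip — n8 and n2 already connected.
n2-n3 (6): add — endpoints in different components.
Edges rejected before the tree was complete: 1.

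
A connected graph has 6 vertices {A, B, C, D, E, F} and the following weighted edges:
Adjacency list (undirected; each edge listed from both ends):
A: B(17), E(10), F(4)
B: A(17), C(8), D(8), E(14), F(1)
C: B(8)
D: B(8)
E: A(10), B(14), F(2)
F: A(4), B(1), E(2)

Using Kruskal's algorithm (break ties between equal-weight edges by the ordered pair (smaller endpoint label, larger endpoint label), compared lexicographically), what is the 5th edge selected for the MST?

Kruskal: consider edges lightest-first.
B F (1): add — endpoints in different components.
E F (2): add — endpoints in different components.
A F (4): add — endpoints in different components.
B C (8): add — endpoints in different components.
B D (8): add — endpoints in different components.
The 5th edge added is B D.

B-D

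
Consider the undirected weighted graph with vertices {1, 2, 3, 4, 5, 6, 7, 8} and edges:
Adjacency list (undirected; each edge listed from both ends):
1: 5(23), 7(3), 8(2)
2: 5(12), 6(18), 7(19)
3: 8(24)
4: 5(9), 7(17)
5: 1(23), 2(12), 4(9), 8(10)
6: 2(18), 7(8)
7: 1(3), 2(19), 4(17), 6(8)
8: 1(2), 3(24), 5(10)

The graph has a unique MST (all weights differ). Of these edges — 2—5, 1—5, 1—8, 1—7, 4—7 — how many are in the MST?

Kruskal: consider edges lightest-first.
1—8 (2): add — endpoints in different components.
1—7 (3): add — endpoints in different components.
6—7 (8): add — endpoints in different components.
4—5 (9): add — endpoints in different components.
5—8 (10): add — endpoints in different components.
2—5 (12): add — endpoints in different components.
4—7 (17): skip — 4 and 7 already connected.
2—6 (18): skip — 2 and 6 already connected.
2—7 (19): skip — 2 and 7 already connected.
1—5 (23): skip — 1 and 5 already connected.
3—8 (24): add — endpoints in different components.
MST edge set: {1—8, 1—7, 6—7, 4—5, 5—8, 2—5, 3—8}.
Of the listed edges, {2—5, 1—8, 1—7} are in the MST → 3.

3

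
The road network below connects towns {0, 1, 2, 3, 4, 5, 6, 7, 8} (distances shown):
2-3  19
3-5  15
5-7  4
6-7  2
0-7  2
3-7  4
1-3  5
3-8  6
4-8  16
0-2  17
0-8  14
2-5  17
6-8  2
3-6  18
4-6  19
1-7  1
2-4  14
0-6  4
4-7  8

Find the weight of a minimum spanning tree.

Prim, starting at 0.
Step 1: cheapest edge leaving the tree is 0-7 (2); add 7.
Step 2: cheapest edge leaving the tree is 1-7 (1); add 1.
Step 3: cheapest edge leaving the tree is 6-7 (2); add 6.
Step 4: cheapest edge leaving the tree is 6-8 (2); add 8.
Step 5: cheapest edge leaving the tree is 3-7 (4); add 3.
Step 6: cheapest edge leaving the tree is 5-7 (4); add 5.
Step 7: cheapest edge leaving the tree is 4-7 (8); add 4.
Step 8: cheapest edge leaving the tree is 2-4 (14); add 2.
MST edges: 0-7, 1-7, 6-7, 6-8, 3-7, 5-7, 4-7, 2-4; total weight 2+1+2+2+4+4+8+14 = 37.

37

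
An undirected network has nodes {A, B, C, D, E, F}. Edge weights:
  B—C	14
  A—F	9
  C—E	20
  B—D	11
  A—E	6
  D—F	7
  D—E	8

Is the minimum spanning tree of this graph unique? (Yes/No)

Kruskal's algorithm — process edges by increasing weight (ties by edge label):
A—E (6): add. Components now {A,E} {B} {C} {D} {F}
D—F (7): add. Components now {A,E} {B} {C} {D,F}
D—E (8): add. Components now {A,D,E,F} {B} {C}
A—F (9): skip — A and F already connected.
B—D (11): add. Components now {A,B,D,E,F} {C}
B—C (14): add. Components now {A,B,C,D,E,F}
Every non-tree edge has weight strictly greater than the heaviest edge on the tree path between its endpoints, so the MST is unique.

Yes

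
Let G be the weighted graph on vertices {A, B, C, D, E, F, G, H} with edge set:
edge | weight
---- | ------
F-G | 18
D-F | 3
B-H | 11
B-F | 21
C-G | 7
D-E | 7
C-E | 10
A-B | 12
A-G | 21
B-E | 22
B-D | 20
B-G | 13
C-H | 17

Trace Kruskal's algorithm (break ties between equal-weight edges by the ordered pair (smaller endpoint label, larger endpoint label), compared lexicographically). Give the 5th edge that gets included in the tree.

Kruskal's algorithm — process edges by increasing weight (ties by edge label):
D-F (3): add — endpoints in different components.
C-G (7): add — endpoints in different components.
D-E (7): add — endpoints in different components.
C-E (10): add — endpoints in different components.
B-H (11): add — endpoints in different components.
A-B (12): add — endpoints in different components.
B-G (13): add — endpoints in different components.
The 5th edge added is B-H.

B-H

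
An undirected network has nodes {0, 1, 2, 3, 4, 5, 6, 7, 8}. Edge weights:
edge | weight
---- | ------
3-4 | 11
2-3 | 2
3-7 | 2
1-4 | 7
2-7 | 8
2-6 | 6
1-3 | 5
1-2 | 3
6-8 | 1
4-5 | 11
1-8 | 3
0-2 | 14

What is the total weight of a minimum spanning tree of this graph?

Kruskal: consider edges lightest-first.
6-8 (1): add — endpoints in different components.
2-3 (2): add — endpoints in different components.
3-7 (2): add — endpoints in different components.
1-2 (3): add — endpoints in different components.
1-8 (3): add — endpoints in different components.
1-3 (5): skip — 1 and 3 already connected.
2-6 (6): skip — 2 and 6 already connected.
1-4 (7): add — endpoints in different components.
2-7 (8): skip — 2 and 7 already connected.
3-4 (11): skip — 3 and 4 already connected.
4-5 (11): add — endpoints in different components.
0-2 (14): add — endpoints in different components.
MST edges: 6-8, 2-3, 3-7, 1-2, 1-8, 1-4, 4-5, 0-2; total weight 1+2+2+3+3+7+11+14 = 43.

43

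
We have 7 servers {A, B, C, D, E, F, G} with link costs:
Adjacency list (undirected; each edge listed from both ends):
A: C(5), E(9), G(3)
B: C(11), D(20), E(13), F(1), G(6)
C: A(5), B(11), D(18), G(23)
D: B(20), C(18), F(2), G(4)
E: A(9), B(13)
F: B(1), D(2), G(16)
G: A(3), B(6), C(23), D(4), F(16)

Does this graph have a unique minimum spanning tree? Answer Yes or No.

Yes

Kruskal: consider edges lightest-first.
B F (1): add. Components now {A} {B,F} {C} {D} {E} {G}
D F (2): add. Components now {A} {B,D,F} {C} {E} {G}
A G (3): add. Components now {A,G} {B,D,F} {C} {E}
D G (4): add. Components now {A,B,D,F,G} {C} {E}
A C (5): add. Components now {A,B,C,D,F,G} {E}
B G (6): skip — B and G already connected.
A E (9): add. Components now {A,B,C,D,E,F,G}
Every non-tree edge has weight strictly greater than the heaviest edge on the tree path between its endpoints, so the MST is unique.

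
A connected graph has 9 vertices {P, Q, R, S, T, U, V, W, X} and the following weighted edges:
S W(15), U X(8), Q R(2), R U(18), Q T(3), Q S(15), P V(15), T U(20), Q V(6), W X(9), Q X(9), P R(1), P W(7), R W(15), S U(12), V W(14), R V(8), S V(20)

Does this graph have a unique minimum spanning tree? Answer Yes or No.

No

Sort edges by weight, then run Kruskal:
P R (1): add — endpoints in different components.
Q R (2): add — endpoints in different components.
Q T (3): add — endpoints in different components.
Q V (6): add — endpoints in different components.
P W (7): add — endpoints in different components.
R V (8): skip — V and R already connected.
U X (8): add — endpoints in different components.
Q X (9): add — endpoints in different components.
W X (9): skip — W and X already connected.
S U (12): add — endpoints in different components.
Non-tree edge W X has weight 9, equal to the heaviest edge on its tree cycle — swapping gives another MST of the same weight. Not unique.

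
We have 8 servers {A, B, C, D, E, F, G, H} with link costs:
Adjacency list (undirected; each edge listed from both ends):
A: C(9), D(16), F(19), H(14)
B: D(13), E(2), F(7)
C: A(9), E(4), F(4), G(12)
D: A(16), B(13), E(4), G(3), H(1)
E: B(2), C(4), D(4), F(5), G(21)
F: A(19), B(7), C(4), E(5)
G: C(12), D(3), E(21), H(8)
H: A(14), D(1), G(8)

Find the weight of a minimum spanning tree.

27

Kruskal: consider edges lightest-first.
D-H (1): add — endpoints in different components.
B-E (2): add — endpoints in different components.
D-G (3): add — endpoints in different components.
C-E (4): add — endpoints in different components.
C-F (4): add — endpoints in different components.
D-E (4): add — endpoints in different components.
E-F (5): skip — E and F already connected.
B-F (7): skip — B and F already connected.
G-H (8): skip — G and H already connected.
A-C (9): add — endpoints in different components.
MST edges: D-H, B-E, D-G, C-E, C-F, D-E, A-C; total weight 1+2+3+4+4+4+9 = 27.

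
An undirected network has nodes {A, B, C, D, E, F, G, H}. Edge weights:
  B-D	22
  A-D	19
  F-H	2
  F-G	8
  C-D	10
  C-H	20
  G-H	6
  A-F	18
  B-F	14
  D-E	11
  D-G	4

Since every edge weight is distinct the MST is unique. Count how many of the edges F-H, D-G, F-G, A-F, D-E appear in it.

Sort edges by weight, then run Kruskal:
F-H (2): add — endpoints in different components.
D-G (4): add — endpoints in different components.
G-H (6): add — endpoints in different components.
F-G (8): skip — F and G already connected.
C-D (10): add — endpoints in different components.
D-E (11): add — endpoints in different components.
B-F (14): add — endpoints in different components.
A-F (18): add — endpoints in different components.
MST edge set: {F-H, D-G, G-H, C-D, D-E, B-F, A-F}.
Of the listed edges, {F-H, D-G, A-F, D-E} are in the MST → 4.

4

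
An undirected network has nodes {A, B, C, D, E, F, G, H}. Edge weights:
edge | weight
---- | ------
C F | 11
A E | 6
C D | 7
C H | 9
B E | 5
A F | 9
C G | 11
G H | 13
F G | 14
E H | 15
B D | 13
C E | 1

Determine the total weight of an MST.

48

Prim, starting at E.
Step 1: frontier [C E 1, B E 5, A E 6, E H 15] → take C E (1); add C.
Step 2: frontier [C D 7, C H 9, C F 11, C G 11, B E 5, A E 6, E H 15] → take B E (5); add B.
Step 3: frontier [B D 13, C D 7, C H 9, C F 11, C G 11, A E 6, E H 15] → take A E (6); add A.
Step 4: frontier [A F 9, B D 13, C D 7, C H 9, C F 11, C G 11, E H 15] → take C D (7); add D.
Step 5: frontier [A F 9, C H 9, C F 11, C G 11, E H 15] → take A F (9); add F.
Step 6: frontier [C H 9, C G 11, E H 15, F G 14] → take C H (9); add H.
Step 7: frontier [C G 11, F G 14, G H 13] → take C G (11); add G.
MST edges: C E, B E, A E, C D, A F, C H, C G; total weight 1+5+6+7+9+9+11 = 48.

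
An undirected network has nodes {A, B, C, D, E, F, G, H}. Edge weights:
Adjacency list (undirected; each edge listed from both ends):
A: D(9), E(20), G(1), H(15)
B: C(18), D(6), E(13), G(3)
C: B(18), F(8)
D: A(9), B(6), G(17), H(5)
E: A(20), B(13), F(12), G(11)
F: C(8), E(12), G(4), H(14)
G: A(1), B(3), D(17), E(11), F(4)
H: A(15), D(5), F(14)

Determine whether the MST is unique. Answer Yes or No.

Sort edges by weight, then run Kruskal:
A G (1): add — endpoints in different components.
B G (3): add — endpoints in different components.
F G (4): add — endpoints in different components.
D H (5): add — endpoints in different components.
B D (6): add — endpoints in different components.
C F (8): add — endpoints in different components.
A D (9): skip — A and D already connected.
E G (11): add — endpoints in different components.
Every non-tree edge has weight strictly greater than the heaviest edge on the tree path between its endpoints, so the MST is unique.

Yes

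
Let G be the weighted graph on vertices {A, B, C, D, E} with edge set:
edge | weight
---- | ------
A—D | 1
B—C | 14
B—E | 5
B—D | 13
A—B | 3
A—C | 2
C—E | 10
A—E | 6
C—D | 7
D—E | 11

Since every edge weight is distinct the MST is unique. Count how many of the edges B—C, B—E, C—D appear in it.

1

Kruskal's algorithm — process edges by increasing weight (ties by edge label):
A—D (1): add — endpoints in different components.
A—C (2): add — endpoints in different components.
A—B (3): add — endpoints in different components.
B—E (5): add — endpoints in different components.
MST edge set: {A—D, A—C, A—B, B—E}.
Of the listed edges, {B—E} are in the MST → 1.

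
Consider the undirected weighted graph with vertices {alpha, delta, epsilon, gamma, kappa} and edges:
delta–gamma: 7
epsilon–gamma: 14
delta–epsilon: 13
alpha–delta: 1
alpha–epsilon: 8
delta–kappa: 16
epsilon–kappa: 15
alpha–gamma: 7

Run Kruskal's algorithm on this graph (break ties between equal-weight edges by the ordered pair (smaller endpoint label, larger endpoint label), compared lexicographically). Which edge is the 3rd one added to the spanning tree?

Sort edges by weight, then run Kruskal:
alpha–delta (1): add. Components now {alpha,delta} {epsilon} {gamma} {kappa}
alpha–gamma (7): add. Components now {alpha,delta,gamma} {epsilon} {kappa}
delta–gamma (7): skip — delta and gamma already connected.
alpha–epsilon (8): add. Components now {alpha,delta,epsilon,gamma} {kappa}
delta–epsilon (13): skip — epsilon and delta already connected.
epsilon–gamma (14): skip — epsilon and gamma already connected.
epsilon–kappa (15): add. Components now {alpha,delta,epsilon,gamma,kappa}
The 3rd edge added is alpha–epsilon.

alpha-epsilon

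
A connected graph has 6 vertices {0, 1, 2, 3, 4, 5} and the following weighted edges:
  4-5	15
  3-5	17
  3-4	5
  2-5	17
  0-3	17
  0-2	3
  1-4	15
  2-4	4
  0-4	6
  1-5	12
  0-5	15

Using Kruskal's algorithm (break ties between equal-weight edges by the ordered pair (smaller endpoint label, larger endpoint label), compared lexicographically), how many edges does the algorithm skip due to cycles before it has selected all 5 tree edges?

Kruskal: consider edges lightest-first.
0-2 (3): add. Components now {0,2} {1} {3} {4} {5}
2-4 (4): add. Components now {0,2,4} {1} {3} {5}
3-4 (5): add. Components now {0,2,3,4} {1} {5}
0-4 (6): skip — 0 and 4 already connected.
1-5 (12): add. Components now {0,2,3,4} {1,5}
0-5 (15): add. Components now {0,1,2,3,4,5}
Edges rejected before the tree was complete: 1.

1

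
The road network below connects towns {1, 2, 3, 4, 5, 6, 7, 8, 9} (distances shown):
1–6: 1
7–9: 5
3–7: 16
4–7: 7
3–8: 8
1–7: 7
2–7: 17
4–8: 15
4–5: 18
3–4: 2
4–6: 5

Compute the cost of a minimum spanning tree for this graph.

Grow the tree from 4 using Prim:
Step 1: cheapest edge leaving the tree is 3–4 (2); add 3.
Step 2: cheapest edge leaving the tree is 4–6 (5); add 6.
Step 3: cheapest edge leaving the tree is 1–6 (1); add 1.
Step 4: cheapest edge leaving the tree is 1–7 (7); add 7.
Step 5: cheapest edge leaving the tree is 7–9 (5); add 9.
Step 6: cheapest edge leaving the tree is 3–8 (8); add 8.
Step 7: cheapest edge leaving the tree is 2–7 (17); add 2.
Step 8: cheapest edge leaving the tree is 4–5 (18); add 5.
MST edges: 3–4, 4–6, 1–6, 1–7, 7–9, 3–8, 2–7, 4–5; total weight 2+5+1+7+5+8+17+18 = 63.

63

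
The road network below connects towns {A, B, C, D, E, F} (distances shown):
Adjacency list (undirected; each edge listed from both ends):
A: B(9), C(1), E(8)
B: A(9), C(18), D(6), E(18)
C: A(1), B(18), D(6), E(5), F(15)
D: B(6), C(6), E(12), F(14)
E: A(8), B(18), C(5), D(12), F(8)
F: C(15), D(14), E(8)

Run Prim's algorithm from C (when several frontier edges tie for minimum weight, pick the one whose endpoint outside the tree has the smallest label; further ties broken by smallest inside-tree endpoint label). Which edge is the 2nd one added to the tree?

Grow the tree from C using Prim:
Step 1: frontier [A-C 1, C-E 5, C-D 6, C-F 15, B-C 18] → take A-C (1); add A.
Step 2: frontier [A-E 8, A-B 9, C-E 5, C-D 6, C-F 15, B-C 18] → take C-E (5); add E.
Step 3: frontier [A-B 9, C-D 6, C-F 15, B-C 18, E-F 8, D-E 12, B-E 18] → take C-D (6); add D.
Step 4: frontier [A-B 9, C-F 15, B-C 18, B-D 6, D-F 14, E-F 8, B-E 18] → take B-D (6); add B.
Step 5: frontier [C-F 15, D-F 14, E-F 8] → take E-F (8); add F.
The 2nd edge added is C-E.

C-E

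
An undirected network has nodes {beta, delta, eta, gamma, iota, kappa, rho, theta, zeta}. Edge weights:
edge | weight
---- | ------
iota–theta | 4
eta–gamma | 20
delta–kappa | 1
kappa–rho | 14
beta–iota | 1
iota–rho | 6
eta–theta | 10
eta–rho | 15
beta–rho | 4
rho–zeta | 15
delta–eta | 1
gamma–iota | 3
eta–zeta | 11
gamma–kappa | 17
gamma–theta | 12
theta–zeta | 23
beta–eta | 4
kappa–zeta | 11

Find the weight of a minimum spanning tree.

29

Prim, starting at iota.
Step 1: cheapest edge leaving the tree is beta–iota (1); add beta.
Step 2: cheapest edge leaving the tree is gamma–iota (3); add gamma.
Step 3: cheapest edge leaving the tree is beta–eta (4); add eta.
Step 4: cheapest edge leaving the tree is delta–eta (1); add delta.
Step 5: cheapest edge leaving the tree is delta–kappa (1); add kappa.
Step 6: cheapest edge leaving the tree is beta–rho (4); add rho.
Step 7: cheapest edge leaving the tree is iota–theta (4); add theta.
Step 8: cheapest edge leaving the tree is eta–zeta (11); add zeta.
MST edges: beta–iota, gamma–iota, beta–eta, delta–eta, delta–kappa, beta–rho, iota–theta, eta–zeta; total weight 1+3+4+1+1+4+4+11 = 29.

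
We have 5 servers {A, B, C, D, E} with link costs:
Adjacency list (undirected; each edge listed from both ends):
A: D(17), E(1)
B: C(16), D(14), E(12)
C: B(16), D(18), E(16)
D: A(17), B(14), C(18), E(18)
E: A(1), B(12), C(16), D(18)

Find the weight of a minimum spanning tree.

43

Kruskal's algorithm — process edges by increasing weight (ties by edge label):
A E (1): add — endpoints in different components.
B E (12): add — endpoints in different components.
B D (14): add — endpoints in different components.
B C (16): add — endpoints in different components.
MST edges: A E, B E, B D, B C; total weight 1+12+14+16 = 43.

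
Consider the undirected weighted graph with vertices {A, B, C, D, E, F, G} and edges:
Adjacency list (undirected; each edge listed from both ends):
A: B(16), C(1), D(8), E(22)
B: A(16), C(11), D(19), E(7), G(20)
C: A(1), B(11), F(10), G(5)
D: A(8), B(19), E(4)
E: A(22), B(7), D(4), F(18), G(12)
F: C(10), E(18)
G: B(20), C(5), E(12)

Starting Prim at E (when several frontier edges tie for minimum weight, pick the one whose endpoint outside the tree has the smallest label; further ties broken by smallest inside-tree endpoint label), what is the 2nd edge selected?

Prim's algorithm from E:
Step 1: frontier [D–E 4, B–E 7, E–G 12, E–F 18, A–E 22] → take D–E (4); add D.
Step 2: frontier [A–D 8, B–D 19, B–E 7, E–G 12, E–F 18, A–E 22] → take B–E (7); add B.
Step 3: frontier [B–C 11, A–B 16, B–G 20, A–D 8, E–G 12, E–F 18, A–E 22] → take A–D (8); add A.
Step 4: frontier [A–C 1, B–C 11, B–G 20, E–G 12, E–F 18] → take A–C (1); add C.
Step 5: frontier [B–G 20, C–G 5, C–F 10, E–G 12, E–F 18] → take C–G (5); add G.
Step 6: frontier [C–F 10, E–F 18] → take C–F (10); add F.
The 2nd edge added is B–E.

B-E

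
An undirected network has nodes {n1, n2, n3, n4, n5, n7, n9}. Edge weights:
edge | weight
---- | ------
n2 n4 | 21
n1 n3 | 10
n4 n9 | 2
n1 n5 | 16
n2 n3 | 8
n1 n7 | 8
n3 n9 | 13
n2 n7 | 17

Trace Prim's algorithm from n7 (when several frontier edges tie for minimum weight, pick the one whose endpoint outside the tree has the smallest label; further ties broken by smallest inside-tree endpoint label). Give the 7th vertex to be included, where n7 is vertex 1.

n5

Prim, starting at n7.
Step 1: frontier [n1 n7 8, n2 n7 17] → take n1 n7 (8); add n1.
Step 2: frontier [n1 n3 10, n1 n5 16, n2 n7 17] → take n1 n3 (10); add n3.
Step 3: frontier [n1 n5 16, n2 n3 8, n3 n9 13, n2 n7 17] → take n2 n3 (8); add n2.
Step 4: frontier [n1 n5 16, n2 n4 21, n3 n9 13] → take n3 n9 (13); add n9.
Step 5: frontier [n1 n5 16, n2 n4 21, n4 n9 2] → take n4 n9 (2); add n4.
Step 6: frontier [n1 n5 16] → take n1 n5 (16); add n5.
Vertex order: n7, n1, n3, n2, n9, n4, n5. The 7th vertex is n5.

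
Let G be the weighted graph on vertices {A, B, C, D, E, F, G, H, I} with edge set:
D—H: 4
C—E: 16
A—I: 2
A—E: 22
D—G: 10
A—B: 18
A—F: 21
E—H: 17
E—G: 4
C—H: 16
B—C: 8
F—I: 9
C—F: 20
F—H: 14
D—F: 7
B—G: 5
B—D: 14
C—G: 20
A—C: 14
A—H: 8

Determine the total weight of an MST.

Prim's algorithm from E:
Step 1: cheapest edge leaving the tree is E—G (4); add G.
Step 2: cheapest edge leaving the tree is B—G (5); add B.
Step 3: cheapest edge leaving the tree is B—C (8); add C.
Step 4: cheapest edge leaving the tree is D—G (10); add D.
Step 5: cheapest edge leaving the tree is D—H (4); add H.
Step 6: cheapest edge leaving the tree is D—F (7); add F.
Step 7: cheapest edge leaving the tree is A—H (8); add A.
Step 8: cheapest edge leaving the tree is A—I (2); add I.
MST edges: E—G, B—G, B—C, D—G, D—H, D—F, A—H, A—I; total weight 4+5+8+10+4+7+8+2 = 48.

48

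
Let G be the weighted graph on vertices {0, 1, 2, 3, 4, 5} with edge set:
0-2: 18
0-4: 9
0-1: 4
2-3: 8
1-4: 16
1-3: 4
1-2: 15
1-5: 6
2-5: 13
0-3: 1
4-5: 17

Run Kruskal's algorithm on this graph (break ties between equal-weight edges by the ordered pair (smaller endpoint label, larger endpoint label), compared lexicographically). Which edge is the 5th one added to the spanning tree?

0-4

Sort edges by weight, then run Kruskal:
0-3 (1): add — endpoints in different components.
0-1 (4): add — endpoints in different components.
1-3 (4): skip — 1 and 3 already connected.
1-5 (6): add — endpoints in different components.
2-3 (8): add — endpoints in different components.
0-4 (9): add — endpoints in different components.
The 5th edge added is 0-4.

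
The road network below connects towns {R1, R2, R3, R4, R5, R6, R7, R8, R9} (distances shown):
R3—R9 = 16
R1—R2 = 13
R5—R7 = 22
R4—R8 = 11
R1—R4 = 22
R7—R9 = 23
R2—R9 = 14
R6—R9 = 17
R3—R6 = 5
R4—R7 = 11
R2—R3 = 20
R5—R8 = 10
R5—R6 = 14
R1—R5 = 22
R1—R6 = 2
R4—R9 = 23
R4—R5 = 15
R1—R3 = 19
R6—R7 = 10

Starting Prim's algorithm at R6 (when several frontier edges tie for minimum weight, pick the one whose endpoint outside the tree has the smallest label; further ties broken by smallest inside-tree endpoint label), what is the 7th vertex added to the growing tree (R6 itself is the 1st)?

R5

Grow the tree from R6 using Prim:
Step 1: cheapest edge leaving the tree is R1—R6 (2); add R1.
Step 2: cheapest edge leaving the tree is R3—R6 (5); add R3.
Step 3: cheapest edge leaving the tree is R6—R7 (10); add R7.
Step 4: cheapest edge leaving the tree is R4—R7 (11); add R4.
Step 5: cheapest edge leaving the tree is R4—R8 (11); add R8.
Step 6: cheapest edge leaving the tree is R5—R8 (10); add R5.
Step 7: cheapest edge leaving the tree is R1—R2 (13); add R2.
Step 8: cheapest edge leaving the tree is R2—R9 (14); add R9.
Vertex order: R6, R1, R3, R7, R4, R8, R5, R2, R9. The 7th vertex is R5.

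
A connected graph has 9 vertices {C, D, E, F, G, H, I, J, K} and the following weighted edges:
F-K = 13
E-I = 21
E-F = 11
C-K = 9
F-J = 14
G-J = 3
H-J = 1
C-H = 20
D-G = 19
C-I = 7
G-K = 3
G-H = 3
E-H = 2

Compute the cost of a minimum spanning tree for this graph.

55

Grow the tree from D using Prim:
Step 1: frontier [D-G 19] → take D-G (19); add G.
Step 2: frontier [G-H 3, G-J 3, G-K 3] → take G-H (3); add H.
Step 3: frontier [G-J 3, G-K 3, H-J 1, E-H 2, C-H 20] → take H-J (1); add J.
Step 4: frontier [G-K 3, E-H 2, C-H 20, F-J 14] → take E-H (2); add E.
Step 5: frontier [E-F 11, E-I 21, G-K 3, C-H 20, F-J 14] → take G-K (3); add K.
Step 6: frontier [E-F 11, E-I 21, C-H 20, F-J 14, C-K 9, F-K 13] → take C-K (9); add C.
Step 7: frontier [C-I 7, E-F 11, E-I 21, F-J 14, F-K 13] → take C-I (7); add I.
Step 8: frontier [E-F 11, F-J 14, F-K 13] → take E-F (11); add F.
MST edges: D-G, G-H, H-J, E-H, G-K, C-K, C-I, E-F; total weight 19+3+1+2+3+9+7+11 = 55.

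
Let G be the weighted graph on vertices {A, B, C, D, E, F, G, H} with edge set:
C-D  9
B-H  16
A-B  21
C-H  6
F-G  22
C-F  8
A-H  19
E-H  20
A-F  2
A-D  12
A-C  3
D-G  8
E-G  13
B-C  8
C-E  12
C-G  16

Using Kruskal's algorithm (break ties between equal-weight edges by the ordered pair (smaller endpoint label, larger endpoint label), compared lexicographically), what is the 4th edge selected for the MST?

B-C

Kruskal: consider edges lightest-first.
A-F (2): add — endpoints in different components.
A-C (3): add — endpoints in different components.
C-H (6): add — endpoints in different components.
B-C (8): add — endpoints in different components.
C-F (8): skip — C and F already connected.
D-G (8): add — endpoints in different components.
C-D (9): add — endpoints in different components.
A-D (12): skip — A and D already connected.
C-E (12): add — endpoints in different components.
The 4th edge added is B-C.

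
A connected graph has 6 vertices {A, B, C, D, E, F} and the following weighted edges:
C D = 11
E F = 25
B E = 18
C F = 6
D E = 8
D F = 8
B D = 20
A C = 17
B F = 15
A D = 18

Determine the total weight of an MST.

Prim, starting at F.
Step 1: cheapest edge leaving the tree is C F (6); add C.
Step 2: cheapest edge leaving the tree is D F (8); add D.
Step 3: cheapest edge leaving the tree is D E (8); add E.
Step 4: cheapest edge leaving the tree is B F (15); add B.
Step 5: cheapest edge leaving the tree is A C (17); add A.
MST edges: C F, D F, D E, B F, A C; total weight 6+8+8+15+17 = 54.

54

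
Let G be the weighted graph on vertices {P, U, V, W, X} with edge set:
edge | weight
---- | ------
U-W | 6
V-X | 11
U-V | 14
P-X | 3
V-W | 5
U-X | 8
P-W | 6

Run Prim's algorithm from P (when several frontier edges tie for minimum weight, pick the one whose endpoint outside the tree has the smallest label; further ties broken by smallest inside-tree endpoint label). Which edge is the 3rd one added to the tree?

V-W

Grow the tree from P using Prim:
Step 1: cheapest edge leaving the tree is P-X (3); add X.
Step 2: cheapest edge leaving the tree is P-W (6); add W.
Step 3: cheapest edge leaving the tree is V-W (5); add V.
Step 4: cheapest edge leaving the tree is U-W (6); add U.
The 3rd edge added is V-W.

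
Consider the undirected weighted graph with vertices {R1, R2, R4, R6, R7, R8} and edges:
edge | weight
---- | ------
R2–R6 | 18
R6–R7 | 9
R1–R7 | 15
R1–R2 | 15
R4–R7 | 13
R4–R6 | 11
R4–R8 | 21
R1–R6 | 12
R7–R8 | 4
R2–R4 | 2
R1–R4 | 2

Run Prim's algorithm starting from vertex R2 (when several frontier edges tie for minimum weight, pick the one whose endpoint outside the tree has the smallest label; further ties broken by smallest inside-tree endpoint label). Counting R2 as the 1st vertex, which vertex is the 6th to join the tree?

Grow the tree from R2 using Prim:
Step 1: frontier [R2–R4 2, R1–R2 15, R2–R6 18] → take R2–R4 (2); add R4.
Step 2: frontier [R1–R2 15, R2–R6 18, R1–R4 2, R4–R6 11, R4–R7 13, R4–R8 21] → take R1–R4 (2); add R1.
Step 3: frontier [R1–R6 12, R1–R7 15, R2–R6 18, R4–R6 11, R4–R7 13, R4–R8 21] → take R4–R6 (11); add R6.
Step 4: frontier [R1–R7 15, R4–R7 13, R4–R8 21, R6–R7 9] → take R6–R7 (9); add R7.
Step 5: frontier [R4–R8 21, R7–R8 4] → take R7–R8 (4); add R8.
Vertex order: R2, R4, R1, R6, R7, R8. The 6th vertex is R8.

R8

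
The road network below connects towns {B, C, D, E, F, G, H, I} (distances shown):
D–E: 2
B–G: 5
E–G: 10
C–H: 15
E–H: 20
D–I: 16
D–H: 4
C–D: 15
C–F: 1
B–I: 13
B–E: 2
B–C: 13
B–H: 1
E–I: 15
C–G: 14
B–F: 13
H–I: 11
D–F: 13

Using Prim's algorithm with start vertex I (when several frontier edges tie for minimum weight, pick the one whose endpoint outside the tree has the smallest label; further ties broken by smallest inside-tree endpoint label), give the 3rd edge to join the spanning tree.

Prim, starting at I.
Step 1: cheapest edge leaving the tree is H–I (11); add H.
Step 2: cheapest edge leaving the tree is B–H (1); add B.
Step 3: cheapest edge leaving the tree is B–E (2); add E.
Step 4: cheapest edge leaving the tree is D–E (2); add D.
Step 5: cheapest edge leaving the tree is B–G (5); add G.
Step 6: cheapest edge leaving the tree is B–C (13); add C.
Step 7: cheapest edge leaving the tree is C–F (1); add F.
The 3rd edge added is B–E.

B-E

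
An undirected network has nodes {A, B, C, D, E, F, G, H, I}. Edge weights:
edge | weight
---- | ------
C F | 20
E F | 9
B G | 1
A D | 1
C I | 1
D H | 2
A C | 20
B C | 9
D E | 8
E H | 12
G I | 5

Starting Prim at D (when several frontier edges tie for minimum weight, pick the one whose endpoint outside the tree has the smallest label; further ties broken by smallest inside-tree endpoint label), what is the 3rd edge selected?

D-E

Prim, starting at D.
Step 1: cheapest edge leaving the tree is A D (1); add A.
Step 2: cheapest edge leaving the tree is D H (2); add H.
Step 3: cheapest edge leaving the tree is D E (8); add E.
Step 4: cheapest edge leaving the tree is E F (9); add F.
Step 5: cheapest edge leaving the tree is A C (20); add C.
Step 6: cheapest edge leaving the tree is C I (1); add I.
Step 7: cheapest edge leaving the tree is G I (5); add G.
Step 8: cheapest edge leaving the tree is B G (1); add B.
The 3rd edge added is D E.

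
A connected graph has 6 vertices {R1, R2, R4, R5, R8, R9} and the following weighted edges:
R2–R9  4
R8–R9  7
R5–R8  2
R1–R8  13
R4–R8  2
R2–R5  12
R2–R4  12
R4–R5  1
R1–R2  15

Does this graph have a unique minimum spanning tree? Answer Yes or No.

No

Kruskal: consider edges lightest-first.
R4–R5 (1): add. Components now {R2} {R4,R5} {R9} {R1} {R8}
R4–R8 (2): add. Components now {R2} {R4,R5,R8} {R9} {R1}
R5–R8 (2): skip — R5 and R8 already connected.
R2–R9 (4): add. Components now {R2,R9} {R4,R5,R8} {R1}
R8–R9 (7): add. Components now {R2,R4,R5,R8,R9} {R1}
R2–R4 (12): skip — R2 and R4 already connected.
R2–R5 (12): skip — R2 and R5 already connected.
R1–R8 (13): add. Components now {R1,R2,R4,R5,R8,R9}
Non-tree edge R5–R8 has weight 2, equal to the heaviest edge on its tree cycle — swapping gives another MST of the same weight. Not unique.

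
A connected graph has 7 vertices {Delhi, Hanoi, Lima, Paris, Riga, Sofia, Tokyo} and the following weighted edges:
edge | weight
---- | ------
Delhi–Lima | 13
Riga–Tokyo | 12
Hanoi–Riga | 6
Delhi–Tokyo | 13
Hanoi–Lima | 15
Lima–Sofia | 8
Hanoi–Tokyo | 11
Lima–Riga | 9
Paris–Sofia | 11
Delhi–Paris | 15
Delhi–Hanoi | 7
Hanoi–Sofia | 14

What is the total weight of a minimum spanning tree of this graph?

52

Kruskal: consider edges lightest-first.
Hanoi–Riga (6): add. Components now {Delhi} {Hanoi,Riga} {Paris} {Tokyo} {Lima} {Sofia}
Delhi–Hanoi (7): add. Components now {Delhi,Hanoi,Riga} {Paris} {Tokyo} {Lima} {Sofia}
Lima–Sofia (8): add. Components now {Delhi,Hanoi,Riga} {Paris} {Tokyo} {Lima,Sofia}
Lima–Riga (9): add. Components now {Delhi,Hanoi,Lima,Riga,Sofia} {Paris} {Tokyo}
Hanoi–Tokyo (11): add. Components now {Delhi,Hanoi,Lima,Riga,Sofia,Tokyo} {Paris}
Paris–Sofia (11): add. Components now {Delhi,Hanoi,Lima,Paris,Riga,Sofia,Tokyo}
MST edges: Hanoi–Riga, Delhi–Hanoi, Lima–Sofia, Lima–Riga, Hanoi–Tokyo, Paris–Sofia; total weight 6+7+8+9+11+11 = 52.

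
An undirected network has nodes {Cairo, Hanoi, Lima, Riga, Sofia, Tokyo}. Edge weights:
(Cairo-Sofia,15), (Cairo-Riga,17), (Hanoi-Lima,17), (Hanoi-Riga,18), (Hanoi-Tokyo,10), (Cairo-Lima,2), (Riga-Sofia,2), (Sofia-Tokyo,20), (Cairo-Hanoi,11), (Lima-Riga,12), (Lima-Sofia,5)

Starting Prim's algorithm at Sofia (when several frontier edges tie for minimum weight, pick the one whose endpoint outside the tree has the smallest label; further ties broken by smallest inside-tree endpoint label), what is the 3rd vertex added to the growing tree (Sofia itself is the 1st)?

Grow the tree from Sofia using Prim:
Step 1: frontier [Riga-Sofia 2, Lima-Sofia 5, Cairo-Sofia 15, Sofia-Tokyo 20] → take Riga-Sofia (2); add Riga.
Step 2: frontier [Lima-Riga 12, Cairo-Riga 17, Hanoi-Riga 18, Lima-Sofia 5, Cairo-Sofia 15, Sofia-Tokyo 20] → take Lima-Sofia (5); add Lima.
Step 3: frontier [Cairo-Lima 2, Hanoi-Lima 17, Cairo-Riga 17, Hanoi-Riga 18, Cairo-Sofia 15, Sofia-Tokyo 20] → take Cairo-Lima (2); add Cairo.
Step 4: frontier [Cairo-Hanoi 11, Hanoi-Lima 17, Hanoi-Riga 18, Sofia-Tokyo 20] → take Cairo-Hanoi (11); add Hanoi.
Step 5: frontier [Hanoi-Tokyo 10, Sofia-Tokyo 20] → take Hanoi-Tokyo (10); add Tokyo.
Vertex order: Sofia, Riga, Lima, Cairo, Hanoi, Tokyo. The 3rd vertex is Lima.

Lima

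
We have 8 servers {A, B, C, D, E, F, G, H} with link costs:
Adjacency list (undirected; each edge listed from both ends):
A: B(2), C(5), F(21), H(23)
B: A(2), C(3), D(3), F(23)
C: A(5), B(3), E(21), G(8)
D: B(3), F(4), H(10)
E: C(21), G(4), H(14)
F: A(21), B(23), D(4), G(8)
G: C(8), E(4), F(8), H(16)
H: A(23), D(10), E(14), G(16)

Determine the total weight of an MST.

Kruskal's algorithm — process edges by increasing weight (ties by edge label):
A B (2): add — endpoints in different components.
B C (3): add — endpoints in different components.
B D (3): add — endpoints in different components.
D F (4): add — endpoints in different components.
E G (4): add — endpoints in different components.
A C (5): skip — A and C already connected.
C G (8): add — endpoints in different components.
F G (8): skip — F and G already connected.
D H (10): add — endpoints in different components.
MST edges: A B, B C, B D, D F, E G, C G, D H; total weight 2+3+3+4+4+8+10 = 34.

34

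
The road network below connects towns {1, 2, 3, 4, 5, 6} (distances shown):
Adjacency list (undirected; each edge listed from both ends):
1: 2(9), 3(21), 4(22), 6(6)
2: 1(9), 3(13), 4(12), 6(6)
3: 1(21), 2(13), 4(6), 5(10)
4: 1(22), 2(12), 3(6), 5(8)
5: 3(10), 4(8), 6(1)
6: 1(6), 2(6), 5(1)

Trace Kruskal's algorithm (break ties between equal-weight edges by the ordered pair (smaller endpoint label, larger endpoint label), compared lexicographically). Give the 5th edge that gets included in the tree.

4-5

Kruskal's algorithm — process edges by increasing weight (ties by edge label):
5–6 (1): add — endpoints in different components.
1–6 (6): add — endpoints in different components.
2–6 (6): add — endpoints in different components.
3–4 (6): add — endpoints in different components.
4–5 (8): add — endpoints in different components.
The 5th edge added is 4–5.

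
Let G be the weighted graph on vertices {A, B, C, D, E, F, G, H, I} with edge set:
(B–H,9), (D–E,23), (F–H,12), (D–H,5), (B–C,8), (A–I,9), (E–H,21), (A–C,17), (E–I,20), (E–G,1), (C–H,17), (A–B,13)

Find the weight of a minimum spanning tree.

77

Prim, starting at C.
Step 1: frontier [B–C 8, A–C 17, C–H 17] → take B–C (8); add B.
Step 2: frontier [B–H 9, A–B 13, A–C 17, C–H 17] → take B–H (9); add H.
Step 3: frontier [A–B 13, A–C 17, D–H 5, F–H 12, E–H 21] → take D–H (5); add D.
Step 4: frontier [A–B 13, A–C 17, D–E 23, F–H 12, E–H 21] → take F–H (12); add F.
Step 5: frontier [A–B 13, A–C 17, D–E 23, E–H 21] → take A–B (13); add A.
Step 6: frontier [A–I 9, D–E 23, E–H 21] → take A–I (9); add I.
Step 7: frontier [D–E 23, E–H 21, E–I 20] → take E–I (20); add E.
Step 8: frontier [E–G 1] → take E–G (1); add G.
MST edges: B–C, B–H, D–H, F–H, A–B, A–I, E–I, E–G; total weight 8+9+5+12+13+9+20+1 = 77.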